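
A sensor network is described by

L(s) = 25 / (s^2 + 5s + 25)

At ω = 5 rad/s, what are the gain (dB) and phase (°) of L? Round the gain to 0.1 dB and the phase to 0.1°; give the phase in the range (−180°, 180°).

0.0 dB, -90.0°

At s = jω = j5:
quadratic: (j5)² + 5·j5 + 25 = 0 + j25 → |·| ≈ 25, ∠ ≈ 90.00°
|L| = 25 / 25 ≈ 1
Gain = 20 log₁₀(1) ≈ 0.00 dB
∠L = 0.00° − 90.00° = -90.00°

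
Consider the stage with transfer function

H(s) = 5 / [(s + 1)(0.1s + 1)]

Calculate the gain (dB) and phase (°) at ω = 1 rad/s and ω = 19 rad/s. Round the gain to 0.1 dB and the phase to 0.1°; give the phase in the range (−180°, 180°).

At ω = 1 rad/s:
pole (1 + j1·1) = 1 + j1 → |·| ≈ 1.4142, ∠ ≈ 45.00°
pole (1 + j1·0.1) = 1 + j0.1 → |·| ≈ 1.005, ∠ ≈ 5.71°
|H| = 5 · 1 / (1.4142 · 1.005) ≈ 3.518
Gain = 20 log₁₀(3.518) ≈ 10.93 dB
∠H = (0°) − (45.00° + 5.71°) = -50.71°

At ω = 19 rad/s:
pole (1 + j19·1) = 1 + j19 → |·| ≈ 19.026, ∠ ≈ 86.99°
pole (1 + j19·0.1) = 1 + j1.9 → |·| ≈ 2.1471, ∠ ≈ 62.24°
|H| = 5 · 1 / (19.026 · 2.1471) ≈ 0.1224
Gain = 20 log₁₀(0.1224) ≈ -18.24 dB
∠H = (0°) − (86.99° + 62.24°) = -149.23°

ω = 1: 10.9 dB, -50.7°; ω = 19: -18.2 dB, -149.2°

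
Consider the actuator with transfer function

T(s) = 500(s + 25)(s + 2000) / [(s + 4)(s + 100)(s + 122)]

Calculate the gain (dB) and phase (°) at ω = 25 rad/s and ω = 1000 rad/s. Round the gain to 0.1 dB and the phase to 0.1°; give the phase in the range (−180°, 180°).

At s = jω = j25:
zero (s+25): 25 + j25 → |·| = √(25²+25²) = √1250 ≈ 35.355, ∠ = arctan(25/25) ≈ 45.00°
zero (s+2000): 2000 + j25 → |·| = √(2000²+25²) = √4000625 ≈ 2000.2, ∠ = arctan(25/2000) ≈ 0.72°
pole (s+4): 4 + j25 → |·| = √(4²+25²) = √641 ≈ 25.318, ∠ = arctan(25/4) ≈ 80.91°
pole (s+100): 100 + j25 → |·| = √(100²+25²) = √10625 ≈ 103.08, ∠ = arctan(25/100) ≈ 14.04°
pole (s+122): 122 + j25 → |·| = √(122²+25²) = √15509 ≈ 124.54, ∠ = arctan(25/122) ≈ 11.58°
|T| = 500 · 70717 / 3.2502e+05 ≈ 108.79
Gain = 20 log₁₀(108.79) ≈ 40.73 dB
∠T = 45.72° − 106.53° = -60.81°

At s = jω = j1000:
zero (s+25): 25 + j1000 → |·| = √(25²+1000²) = √1000625 ≈ 1000.3, ∠ = arctan(1000/25) ≈ 88.57°
zero (s+2000): 2000 + j1000 → |·| = √(2000²+1000²) = √5000000 ≈ 2236.1, ∠ = arctan(1000/2000) ≈ 26.57°
pole (s+4): 4 + j1000 → |·| = √(4²+1000²) = √1000016 ≈ 1000, ∠ = arctan(1000/4) ≈ 89.77°
pole (s+100): 100 + j1000 → |·| = √(100²+1000²) = √1010000 ≈ 1005, ∠ = arctan(1000/100) ≈ 84.29°
pole (s+122): 122 + j1000 → |·| = √(122²+1000²) = √1014884 ≈ 1007.4, ∠ = arctan(1000/122) ≈ 83.04°
|T| = 500 · 2.2368e+06 / 1.0124e+09 ≈ 1.1047
Gain = 20 log₁₀(1.1047) ≈ 0.86 dB
∠T = 115.14° − 257.10° = -141.96°

ω = 25: 40.7 dB, -60.8°; ω = 1000: 0.9 dB, -142.0°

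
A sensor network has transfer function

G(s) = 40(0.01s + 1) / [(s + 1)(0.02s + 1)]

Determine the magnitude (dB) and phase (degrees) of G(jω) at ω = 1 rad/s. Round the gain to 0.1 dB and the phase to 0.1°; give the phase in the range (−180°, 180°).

At ω = 1 rad/s:
zero (1 + j1·0.01) = 1 + j0.01 → |·| ≈ 1, ∠ ≈ 0.57°
pole (1 + j1·1) = 1 + j1 → |·| ≈ 1.4142, ∠ ≈ 45.00°
pole (1 + j1·0.02) = 1 + j0.02 → |·| ≈ 1.0002, ∠ ≈ 1.15°
|G| = 40 · 1 / (1.4142 · 1.0002) ≈ 28.279
Gain = 20 log₁₀(28.279) ≈ 29.03 dB
∠G = (0.57°) − (45.00° + 1.15°) = -45.58°

29.0 dB, -45.6°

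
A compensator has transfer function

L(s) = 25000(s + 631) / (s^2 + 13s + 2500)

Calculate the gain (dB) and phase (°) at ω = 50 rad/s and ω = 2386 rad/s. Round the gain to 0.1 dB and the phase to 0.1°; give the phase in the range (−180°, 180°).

At s = jω = j50:
zero (s+631): 631 + j50 → |·| = √(631²+50²) = √400661 ≈ 632.98, ∠ = arctan(50/631) ≈ 4.53°
quadratic: (j50)² + 13·j50 + 2500 = 0 + j650 → |·| ≈ 650, ∠ ≈ 90.00°
|L| = 25000 · 632.98 / 650 ≈ 24345
Gain = 20 log₁₀(24345) ≈ 87.73 dB
∠L = 4.53° − 90.00° = -85.47°

At s = jω = j2386:
zero (s+631): 631 + j2386 → |·| = √(631²+2386²) = √6091157 ≈ 2468, ∠ = arctan(2386/631) ≈ 75.19°
quadratic: (j2386)² + 13·j2386 + 2500 = -5690496 + j31018 → |·| ≈ 5.6906e+06, ∠ ≈ 179.69°
|L| = 25000 · 2468 / 5.6906e+06 ≈ 10.842
Gain = 20 log₁₀(10.842) ≈ 20.70 dB
∠L = 75.19° − 179.69° = -104.50°

ω = 50: 87.7 dB, -85.5°; ω = 2386: 20.7 dB, -104.5°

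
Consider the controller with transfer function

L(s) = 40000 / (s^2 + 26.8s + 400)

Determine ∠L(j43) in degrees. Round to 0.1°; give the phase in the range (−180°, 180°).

At s = jω = j43:
quadratic: (j43)² + 26.8·j43 + 400 = -1449 + j1152.4 → |·| ≈ 1851.4, ∠ ≈ 141.50°
∠L = 0.00° − 141.50° = -141.50°

-141.5°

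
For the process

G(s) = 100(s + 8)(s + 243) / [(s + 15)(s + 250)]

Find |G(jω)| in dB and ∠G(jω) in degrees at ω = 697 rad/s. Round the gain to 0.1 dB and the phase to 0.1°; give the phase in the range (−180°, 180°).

At s = jω = j697:
zero (s+8): 8 + j697 → |·| = √(8²+697²) = √485873 ≈ 697.05, ∠ = arctan(697/8) ≈ 89.34°
zero (s+243): 243 + j697 → |·| = √(243²+697²) = √544858 ≈ 738.14, ∠ = arctan(697/243) ≈ 70.78°
pole (s+15): 15 + j697 → |·| = √(15²+697²) = √486034 ≈ 697.16, ∠ = arctan(697/15) ≈ 88.77°
pole (s+250): 250 + j697 → |·| = √(250²+697²) = √548309 ≈ 740.48, ∠ = arctan(697/250) ≈ 70.27°
|G| = 100 · 5.1452e+05 / 5.1623e+05 ≈ 99.669
Gain = 20 log₁₀(99.669) ≈ 39.97 dB
∠G = 160.12° − 159.04° = 1.08°

40.0 dB, 1.1°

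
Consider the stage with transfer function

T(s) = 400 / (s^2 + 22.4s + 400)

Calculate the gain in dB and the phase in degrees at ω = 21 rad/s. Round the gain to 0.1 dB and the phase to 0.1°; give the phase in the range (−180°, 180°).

At s = jω = j21:
quadratic: (j21)² + 22.4·j21 + 400 = -41 + j470.4 → |·| ≈ 472.18, ∠ ≈ 94.98°
|T| = 400 / 472.18 ≈ 0.84713
Gain = 20 log₁₀(0.84713) ≈ -1.44 dB
∠T = 0.00° − 94.98° = -94.98°

-1.4 dB, -95.0°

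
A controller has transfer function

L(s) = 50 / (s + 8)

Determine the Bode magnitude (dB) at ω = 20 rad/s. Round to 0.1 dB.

At s = jω = j20:
pole (s+8): 8 + j20 → |·| = √(8²+20²) = √464 ≈ 21.541, ∠ = arctan(20/8) ≈ 68.20°
|L| = 50 / 21.541 ≈ 2.3212
Gain = 20 log₁₀(2.3212) ≈ 7.31 dB

7.3 dB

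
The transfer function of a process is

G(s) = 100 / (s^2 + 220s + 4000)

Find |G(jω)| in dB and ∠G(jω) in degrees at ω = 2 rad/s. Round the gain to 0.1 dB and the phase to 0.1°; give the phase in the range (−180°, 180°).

-32.1 dB, -6.3°

Substitute s = j2:
Numerator: 100 = 100 + j0
Denominator: (j2)^2 + 220(j2) + 4000 = 3996 + j440
|N| = √(100² + 0²) ≈ 100, ∠N ≈ 0.00°
|D| = √(3996² + 440²) ≈ 4020.2, ∠D ≈ 6.28°
|G| = 100 / 4020.2 ≈ 0.024874
Gain = 20 log₁₀(0.024874) ≈ -32.09 dB
∠G = 0.00° − 6.28° = -6.28°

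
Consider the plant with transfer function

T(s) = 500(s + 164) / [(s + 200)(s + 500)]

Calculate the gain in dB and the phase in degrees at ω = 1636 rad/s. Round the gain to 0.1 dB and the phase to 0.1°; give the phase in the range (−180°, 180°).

At s = jω = j1636:
zero (s+164): 164 + j1636 → |·| = √(164²+1636²) = √2703392 ≈ 1644.2, ∠ = arctan(1636/164) ≈ 84.28°
pole (s+200): 200 + j1636 → |·| = √(200²+1636²) = √2716496 ≈ 1648.2, ∠ = arctan(1636/200) ≈ 83.03°
pole (s+500): 500 + j1636 → |·| = √(500²+1636²) = √2926496 ≈ 1710.7, ∠ = arctan(1636/500) ≈ 73.01°
|T| = 500 · 1644.2 / 2.8196e+06 ≈ 0.29157
Gain = 20 log₁₀(0.29157) ≈ -10.71 dB
∠T = 84.28° − 156.04° = -71.76°

-10.7 dB, -71.8°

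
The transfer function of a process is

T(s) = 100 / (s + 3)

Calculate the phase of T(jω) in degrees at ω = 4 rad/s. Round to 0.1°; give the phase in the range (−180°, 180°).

Substitute s = j4:
Numerator: 100 = 100 + j0
Denominator: (j4) + 3 = 3 + j4
|N| = √(100² + 0²) ≈ 100, ∠N ≈ 0.00°
|D| = √(3² + 4²) ≈ 5, ∠D ≈ 53.13°
∠T = 0.00° − 53.13° = -53.13°

-53.1°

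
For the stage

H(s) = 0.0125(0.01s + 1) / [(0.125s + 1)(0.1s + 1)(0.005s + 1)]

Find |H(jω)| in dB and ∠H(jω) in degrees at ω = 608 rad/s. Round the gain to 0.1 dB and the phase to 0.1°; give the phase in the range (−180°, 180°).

At ω = 608 rad/s:
zero (1 + j608·0.01) = 1 + j6.08 → |·| ≈ 6.1617, ∠ ≈ 80.66°
pole (1 + j608·0.125) = 1 + j76 → |·| ≈ 76.007, ∠ ≈ 89.25°
pole (1 + j608·0.1) = 1 + j60.8 → |·| ≈ 60.808, ∠ ≈ 89.06°
pole (1 + j608·0.005) = 1 + j3.04 → |·| ≈ 3.2002, ∠ ≈ 71.79°
|H| = 0.0125 · 6.1617 / (76.007 · 60.808 · 3.2002) ≈ 5.2074e-06
Gain = 20 log₁₀(5.2074e-06) ≈ -105.67 dB
∠H = (80.66°) − (89.25° + 89.06° + 71.79°) = -169.44°

-105.7 dB, -169.4°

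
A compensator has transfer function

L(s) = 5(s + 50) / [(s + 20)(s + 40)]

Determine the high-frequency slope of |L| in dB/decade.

-20 dB/decade

Each pole contributes −20 dB/decade at high frequency; each zero contributes +20 dB/decade.
Net: 1 zero(s) − 2 pole(s) → -20 dB/decade.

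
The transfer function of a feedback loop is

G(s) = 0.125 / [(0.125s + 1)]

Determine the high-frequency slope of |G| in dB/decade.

Each pole contributes −20 dB/decade at high frequency; each zero contributes +20 dB/decade.
Net: 0 zero(s) − 1 pole(s) → -20 dB/decade.

-20 dB/decade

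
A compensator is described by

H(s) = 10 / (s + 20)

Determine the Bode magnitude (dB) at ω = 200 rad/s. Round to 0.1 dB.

-26.1 dB

Substitute s = j200:
Numerator: 10 = 10 + j0
Denominator: (j200) + 20 = 20 + j200
|N| = √(10² + 0²) ≈ 10, ∠N ≈ 0.00°
|D| = √(20² + 200²) ≈ 201, ∠D ≈ 84.29°
|H| = 10 / 201 ≈ 0.049751
Gain = 20 log₁₀(0.049751) ≈ -26.06 dB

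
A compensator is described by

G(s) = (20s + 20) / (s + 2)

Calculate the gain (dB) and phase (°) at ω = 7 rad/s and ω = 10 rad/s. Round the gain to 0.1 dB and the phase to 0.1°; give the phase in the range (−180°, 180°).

Substitute s = j7:
Numerator: 20(j7) + 20 = 20 + j140
Denominator: (j7) + 2 = 2 + j7
|N| = √(20² + 140²) ≈ 141.42, ∠N ≈ 81.87°
|D| = √(2² + 7²) ≈ 7.2801, ∠D ≈ 74.05°
|G| = 141.42 / 7.2801 ≈ 19.426
Gain = 20 log₁₀(19.426) ≈ 25.77 dB
∠G = 81.87° − 74.05° = 7.82°

Substitute s = j10:
Numerator: 20(j10) + 20 = 20 + j200
Denominator: (j10) + 2 = 2 + j10
|N| = √(20² + 200²) ≈ 201, ∠N ≈ 84.29°
|D| = √(2² + 10²) ≈ 10.198, ∠D ≈ 78.69°
|G| = 201 / 10.198 ≈ 19.71
Gain = 20 log₁₀(19.71) ≈ 25.89 dB
∠G = 84.29° − 78.69° = 5.60°

ω = 7: 25.8 dB, 7.8°; ω = 10: 25.9 dB, 5.6°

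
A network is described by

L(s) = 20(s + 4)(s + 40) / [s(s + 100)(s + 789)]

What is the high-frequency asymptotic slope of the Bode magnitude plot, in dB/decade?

Each pole contributes −20 dB/decade at high frequency; each zero contributes +20 dB/decade.
Net: 2 zero(s) − 3 pole(s) → -20 dB/decade.

-20 dB/decade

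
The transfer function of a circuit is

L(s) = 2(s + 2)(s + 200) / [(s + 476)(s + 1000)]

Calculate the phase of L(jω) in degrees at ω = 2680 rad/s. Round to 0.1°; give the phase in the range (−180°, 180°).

26.2°

At s = jω = j2680:
zero (s+2): 2 + j2680 → |·| = √(2²+2680²) = √7182404 ≈ 2680, ∠ = arctan(2680/2) ≈ 89.96°
zero (s+200): 200 + j2680 → |·| = √(200²+2680²) = √7222400 ≈ 2687.5, ∠ = arctan(2680/200) ≈ 85.73°
pole (s+476): 476 + j2680 → |·| = √(476²+2680²) = √7408976 ≈ 2721.9, ∠ = arctan(2680/476) ≈ 79.93°
pole (s+1000): 1000 + j2680 → |·| = √(1000²+2680²) = √8182400 ≈ 2860.5, ∠ = arctan(2680/1000) ≈ 69.54°
∠L = 175.69° − 149.47° = 26.22°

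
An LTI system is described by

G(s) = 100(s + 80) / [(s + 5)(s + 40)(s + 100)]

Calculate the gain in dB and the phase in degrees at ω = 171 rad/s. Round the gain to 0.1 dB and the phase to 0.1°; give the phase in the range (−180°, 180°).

At s = jω = j171:
zero (s+80): 80 + j171 → |·| = √(80²+171²) = √35641 ≈ 188.79, ∠ = arctan(171/80) ≈ 64.93°
pole (s+5): 5 + j171 → |·| = √(5²+171²) = √29266 ≈ 171.07, ∠ = arctan(171/5) ≈ 88.33°
pole (s+40): 40 + j171 → |·| = √(40²+171²) = √30841 ≈ 175.62, ∠ = arctan(171/40) ≈ 76.83°
pole (s+100): 100 + j171 → |·| = √(100²+171²) = √39241 ≈ 198.09, ∠ = arctan(171/100) ≈ 59.68°
|G| = 100 · 188.79 / 5.9513e+06 ≈ 0.0031722
Gain = 20 log₁₀(0.0031722) ≈ -49.97 dB
∠G = 64.93° − 224.84° = -159.91°

-50.0 dB, -159.9°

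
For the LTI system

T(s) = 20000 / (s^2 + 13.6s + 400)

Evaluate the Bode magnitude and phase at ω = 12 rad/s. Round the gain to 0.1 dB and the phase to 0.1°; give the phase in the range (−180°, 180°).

36.4 dB, -32.5°

At s = jω = j12:
quadratic: (j12)² + 13.6·j12 + 400 = 256 + j163.2 → |·| ≈ 303.6, ∠ ≈ 32.52°
|T| = 20000 / 303.6 ≈ 65.876
Gain = 20 log₁₀(65.876) ≈ 36.37 dB
∠T = 0.00° − 32.52° = -32.52°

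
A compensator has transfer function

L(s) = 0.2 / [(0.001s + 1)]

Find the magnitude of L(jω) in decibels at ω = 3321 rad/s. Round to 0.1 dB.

-24.8 dB

At ω = 3321 rad/s:
pole (1 + j3321·0.001) = 1 + j3.321 → |·| ≈ 3.4683, ∠ ≈ 73.24°
|L| = 0.2 · 1 / (3.4683) ≈ 0.057665
Gain = 20 log₁₀(0.057665) ≈ -24.78 dB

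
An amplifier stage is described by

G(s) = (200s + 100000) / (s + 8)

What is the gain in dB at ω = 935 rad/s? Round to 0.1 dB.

Substitute s = j935:
Numerator: 200(j935) + 100000 = 100000 + j187000
Denominator: (j935) + 8 = 8 + j935
|N| = √(100000² + 187000²) ≈ 2.1206e+05, ∠N ≈ 61.86°
|D| = √(8² + 935²) ≈ 935.03, ∠D ≈ 89.51°
|G| = 2.1206e+05 / 935.03 ≈ 226.79
Gain = 20 log₁₀(226.79) ≈ 47.11 dB

47.1 dB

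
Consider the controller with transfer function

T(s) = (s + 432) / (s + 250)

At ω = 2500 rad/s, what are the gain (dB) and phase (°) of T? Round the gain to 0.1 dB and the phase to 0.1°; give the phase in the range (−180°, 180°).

At s = jω = j2500:
zero (s+432): 432 + j2500 → |·| = √(432²+2500²) = √6436624 ≈ 2537.1, ∠ = arctan(2500/432) ≈ 80.20°
pole (s+250): 250 + j2500 → |·| = √(250²+2500²) = √6312500 ≈ 2512.5, ∠ = arctan(2500/250) ≈ 84.29°
|T| = 1 · 2537.1 / 2512.5 ≈ 1.0098
Gain = 20 log₁₀(1.0098) ≈ 0.08 dB
∠T = 80.20° − 84.29° = -4.09°

0.1 dB, -4.1°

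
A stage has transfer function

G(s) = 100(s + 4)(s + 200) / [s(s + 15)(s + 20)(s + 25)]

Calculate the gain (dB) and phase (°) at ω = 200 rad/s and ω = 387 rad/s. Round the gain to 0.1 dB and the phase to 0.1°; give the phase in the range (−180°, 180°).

At s = jω = j200:
zero (s+4): 4 + j200 → |·| = √(4²+200²) = √40016 ≈ 200.04, ∠ = arctan(200/4) ≈ 88.85°
zero (s+200): 200 + j200 → |·| = √(200²+200²) = √80000 ≈ 282.84, ∠ = arctan(200/200) ≈ 45.00°
pole (s+15): 15 + j200 → |·| = √(15²+200²) = √40225 ≈ 200.56, ∠ = arctan(200/15) ≈ 85.71°
pole (s+20): 20 + j200 → |·| = √(20²+200²) = √40400 ≈ 201, ∠ = arctan(200/20) ≈ 84.29°
pole (s+25): 25 + j200 → |·| = √(25²+200²) = √40625 ≈ 201.56, ∠ = arctan(200/25) ≈ 82.87°
pole at origin: |s| = 200, ∠ = 90.00° (in denominator)
|G| = 100 · 56579 / 1.6251e+09 ≈ 0.0034816
Gain = 20 log₁₀(0.0034816) ≈ -49.16 dB
∠G = 133.85° − 342.87° = -209.02° ≡ 150.98° (principal value)

At s = jω = j387:
zero (s+4): 4 + j387 → |·| = √(4²+387²) = √149785 ≈ 387.02, ∠ = arctan(387/4) ≈ 89.41°
zero (s+200): 200 + j387 → |·| = √(200²+387²) = √189769 ≈ 435.62, ∠ = arctan(387/200) ≈ 62.67°
pole (s+15): 15 + j387 → |·| = √(15²+387²) = √149994 ≈ 387.29, ∠ = arctan(387/15) ≈ 87.78°
pole (s+20): 20 + j387 → |·| = √(20²+387²) = √150169 ≈ 387.52, ∠ = arctan(387/20) ≈ 87.04°
pole (s+25): 25 + j387 → |·| = √(25²+387²) = √150394 ≈ 387.81, ∠ = arctan(387/25) ≈ 86.30°
pole at origin: |s| = 387, ∠ = 90.00° (in denominator)
|G| = 100 · 1.6859e+05 / 2.2525e+10 ≈ 0.00074846
Gain = 20 log₁₀(0.00074846) ≈ -62.52 dB
∠G = 152.08° − 351.12° = -199.04° ≡ 160.96° (principal value)

ω = 200: -49.2 dB, 151.0°; ω = 387: -62.5 dB, 161.0°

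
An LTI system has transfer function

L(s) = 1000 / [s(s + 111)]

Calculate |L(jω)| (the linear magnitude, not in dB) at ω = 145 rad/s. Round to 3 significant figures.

0.0378

At s = jω = j145:
pole (s+111): 111 + j145 → |·| = √(111²+145²) = √33346 ≈ 182.61, ∠ = arctan(145/111) ≈ 52.57°
pole at origin: |s| = 145, ∠ = 90.00° (in denominator)
|L| = 1000 / 26478 ≈ 0.037767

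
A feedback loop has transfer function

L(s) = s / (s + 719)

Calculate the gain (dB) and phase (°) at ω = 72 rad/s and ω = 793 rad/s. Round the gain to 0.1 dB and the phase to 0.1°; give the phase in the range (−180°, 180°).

At s = jω = j72:
zero at origin: s = j72 → |·| = 72, ∠ = 90.00°
pole (s+719): 719 + j72 → |·| = √(719²+72²) = √522145 ≈ 722.6, ∠ = arctan(72/719) ≈ 5.72°
|L| = 1 · 72 / 722.6 ≈ 0.09964
Gain = 20 log₁₀(0.09964) ≈ -20.03 dB
∠L = 90.00° − 5.72° = 84.28°

At s = jω = j793:
zero at origin: s = j793 → |·| = 793, ∠ = 90.00°
pole (s+719): 719 + j793 → |·| = √(719²+793²) = √1145810 ≈ 1070.4, ∠ = arctan(793/719) ≈ 47.80°
|L| = 1 · 793 / 1070.4 ≈ 0.74084
Gain = 20 log₁₀(0.74084) ≈ -2.61 dB
∠L = 90.00° − 47.80° = 42.20°

ω = 72: -20.0 dB, 84.3°; ω = 793: -2.6 dB, 42.2°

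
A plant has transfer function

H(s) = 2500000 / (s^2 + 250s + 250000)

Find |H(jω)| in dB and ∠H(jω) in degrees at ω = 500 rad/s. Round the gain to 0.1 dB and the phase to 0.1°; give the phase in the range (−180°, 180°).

At s = jω = j500:
quadratic: (j500)² + 250·j500 + 250000 = 0 + j125000 → |·| ≈ 1.25e+05, ∠ ≈ 90.00°
|H| = 2500000 / 1.25e+05 ≈ 20
Gain = 20 log₁₀(20) ≈ 26.02 dB
∠H = 0.00° − 90.00° = -90.00°

26.0 dB, -90.0°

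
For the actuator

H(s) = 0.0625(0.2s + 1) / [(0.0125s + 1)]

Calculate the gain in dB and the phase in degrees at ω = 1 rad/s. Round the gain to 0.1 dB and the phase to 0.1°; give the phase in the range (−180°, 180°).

-23.9 dB, 10.6°

At ω = 1 rad/s:
zero (1 + j1·0.2) = 1 + j0.2 → |·| ≈ 1.0198, ∠ ≈ 11.31°
pole (1 + j1·0.0125) = 1 + j0.0125 → |·| ≈ 1.0001, ∠ ≈ 0.72°
|H| = 0.0625 · 1.0198 / (1.0001) ≈ 0.063731
Gain = 20 log₁₀(0.063731) ≈ -23.91 dB
∠H = (11.31°) − (0.72°) = 10.59°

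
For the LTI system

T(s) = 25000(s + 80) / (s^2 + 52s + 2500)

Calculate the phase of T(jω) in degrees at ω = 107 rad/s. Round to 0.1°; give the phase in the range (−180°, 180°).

-94.9°

At s = jω = j107:
zero (s+80): 80 + j107 → |·| = √(80²+107²) = √17849 ≈ 133.6, ∠ = arctan(107/80) ≈ 53.22°
quadratic: (j107)² + 52·j107 + 2500 = -8949 + j5564 → |·| ≈ 10538, ∠ ≈ 148.13°
∠T = 53.22° − 148.13° = -94.91°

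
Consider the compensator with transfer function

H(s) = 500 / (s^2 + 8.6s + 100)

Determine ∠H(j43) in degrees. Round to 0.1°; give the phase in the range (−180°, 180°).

At s = jω = j43:
quadratic: (j43)² + 8.6·j43 + 100 = -1749 + j369.8 → |·| ≈ 1787.7, ∠ ≈ 168.06°
∠H = 0.00° − 168.06° = -168.06°

-168.1°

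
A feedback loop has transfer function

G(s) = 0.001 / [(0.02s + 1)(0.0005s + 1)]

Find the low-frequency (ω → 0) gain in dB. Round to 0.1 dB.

G(0) = 0.001 · 1 / 1 = 0.001
20 log₁₀(0.001) ≈ -60.00 dB

-60.0 dB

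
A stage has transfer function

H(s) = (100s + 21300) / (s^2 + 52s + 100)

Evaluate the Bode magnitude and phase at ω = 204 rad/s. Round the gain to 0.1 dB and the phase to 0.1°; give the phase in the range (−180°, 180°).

Substitute s = j204:
Numerator: 100(j204) + 21300 = 21300 + j20400
Denominator: (j204)^2 + 52(j204) + 100 = -41516 + j10608
|N| = √(21300² + 20400²) ≈ 29493, ∠N ≈ 43.76°
|D| = √(41516² + 10608²) ≈ 42850, ∠D ≈ 165.67°
|H| = 29493 / 42850 ≈ 0.68828
Gain = 20 log₁₀(0.68828) ≈ -3.24 dB
∠H = 43.76° − 165.67° = -121.91°

-3.2 dB, -121.9°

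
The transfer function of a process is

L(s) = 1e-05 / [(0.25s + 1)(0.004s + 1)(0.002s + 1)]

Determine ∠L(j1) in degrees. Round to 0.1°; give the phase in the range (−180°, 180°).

-14.4°

At ω = 1 rad/s:
pole (1 + j1·0.25) = 1 + j0.25 → |·| ≈ 1.0308, ∠ ≈ 14.04°
pole (1 + j1·0.004) = 1 + j0.004 → |·| ≈ 1, ∠ ≈ 0.23°
pole (1 + j1·0.002) = 1 + j0.002 → |·| ≈ 1, ∠ ≈ 0.11°
∠L = (0°) − (14.04° + 0.23° + 0.11°) = -14.38°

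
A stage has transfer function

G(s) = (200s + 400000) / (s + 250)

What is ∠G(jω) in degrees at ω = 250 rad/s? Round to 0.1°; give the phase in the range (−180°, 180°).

-37.9°

Substitute s = j250:
Numerator: 200(j250) + 400000 = 400000 + j50000
Denominator: (j250) + 250 = 250 + j250
|N| = √(400000² + 50000²) ≈ 4.0311e+05, ∠N ≈ 7.13°
|D| = √(250² + 250²) ≈ 353.55, ∠D ≈ 45.00°
∠G = 7.13° − 45.00° = -37.87°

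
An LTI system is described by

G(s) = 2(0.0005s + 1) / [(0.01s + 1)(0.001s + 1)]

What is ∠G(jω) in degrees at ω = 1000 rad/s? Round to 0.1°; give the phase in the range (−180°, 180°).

At ω = 1000 rad/s:
zero (1 + j1000·0.0005) = 1 + j0.5 → |·| ≈ 1.118, ∠ ≈ 26.57°
pole (1 + j1000·0.01) = 1 + j10 → |·| ≈ 10.05, ∠ ≈ 84.29°
pole (1 + j1000·0.001) = 1 + j1 → |·| ≈ 1.4142, ∠ ≈ 45.00°
∠G = (26.57°) − (84.29° + 45.00°) = -102.72°

-102.7°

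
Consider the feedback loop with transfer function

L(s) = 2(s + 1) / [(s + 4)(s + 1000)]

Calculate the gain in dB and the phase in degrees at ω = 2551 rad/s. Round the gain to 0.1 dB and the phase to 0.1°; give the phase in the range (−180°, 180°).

At s = jω = j2551:
zero (s+1): 1 + j2551 → |·| = √(1²+2551²) = √6507602 ≈ 2551, ∠ = arctan(2551/1) ≈ 89.98°
pole (s+4): 4 + j2551 → |·| = √(4²+2551²) = √6507617 ≈ 2551, ∠ = arctan(2551/4) ≈ 89.91°
pole (s+1000): 1000 + j2551 → |·| = √(1000²+2551²) = √7507601 ≈ 2740, ∠ = arctan(2551/1000) ≈ 68.59°
|L| = 2 · 2551 / 6.9897e+06 ≈ 0.00072993
Gain = 20 log₁₀(0.00072993) ≈ -62.73 dB
∠L = 89.98° − 158.50° = -68.52°

-62.7 dB, -68.5°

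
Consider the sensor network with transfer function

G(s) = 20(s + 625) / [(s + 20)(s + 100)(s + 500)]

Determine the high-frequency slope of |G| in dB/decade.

-40 dB/decade

Each pole contributes −20 dB/decade at high frequency; each zero contributes +20 dB/decade.
Net: 1 zero(s) − 3 pole(s) → -40 dB/decade.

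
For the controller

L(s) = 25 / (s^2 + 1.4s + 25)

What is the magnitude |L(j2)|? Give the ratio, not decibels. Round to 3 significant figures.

At s = jω = j2:
quadratic: (j2)² + 1.4·j2 + 25 = 21 + j2.8 → |·| ≈ 21.186, ∠ ≈ 7.59°
|L| = 25 / 21.186 ≈ 1.18

1.18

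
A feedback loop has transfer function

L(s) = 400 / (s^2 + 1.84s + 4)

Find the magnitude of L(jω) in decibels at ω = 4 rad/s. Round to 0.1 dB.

At s = jω = j4:
quadratic: (j4)² + 1.84·j4 + 4 = -12 + j7.36 → |·| ≈ 14.077, ∠ ≈ 148.48°
|L| = 400 / 14.077 ≈ 28.415
Gain = 20 log₁₀(28.415) ≈ 29.07 dB

29.1 dB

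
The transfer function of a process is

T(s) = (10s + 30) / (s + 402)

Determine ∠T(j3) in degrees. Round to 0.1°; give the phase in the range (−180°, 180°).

44.6°

Substitute s = j3:
Numerator: 10(j3) + 30 = 30 + j30
Denominator: (j3) + 402 = 402 + j3
|N| = √(30² + 30²) ≈ 42.426, ∠N ≈ 45.00°
|D| = √(402² + 3²) ≈ 402.01, ∠D ≈ 0.43°
∠T = 45.00° − 0.43° = 44.57°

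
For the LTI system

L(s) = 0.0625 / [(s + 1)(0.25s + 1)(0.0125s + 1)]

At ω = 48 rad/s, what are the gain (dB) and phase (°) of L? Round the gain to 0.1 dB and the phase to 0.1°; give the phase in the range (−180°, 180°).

-80.7 dB, 155.0°

At ω = 48 rad/s:
pole (1 + j48·1) = 1 + j48 → |·| ≈ 48.01, ∠ ≈ 88.81°
pole (1 + j48·0.25) = 1 + j12 → |·| ≈ 12.042, ∠ ≈ 85.24°
pole (1 + j48·0.0125) = 1 + j0.6 → |·| ≈ 1.1662, ∠ ≈ 30.96°
|L| = 0.0625 · 1 / (48.01 · 12.042 · 1.1662) ≈ 9.2699e-05
Gain = 20 log₁₀(9.2699e-05) ≈ -80.66 dB
∠L = (0°) − (88.81° + 85.24° + 30.96°) = -205.01° ≡ 154.99° (principal value)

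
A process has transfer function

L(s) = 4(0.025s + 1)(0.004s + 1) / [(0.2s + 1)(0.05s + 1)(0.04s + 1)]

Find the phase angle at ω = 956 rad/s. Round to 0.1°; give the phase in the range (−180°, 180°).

At ω = 956 rad/s:
zero (1 + j956·0.025) = 1 + j23.9 → |·| ≈ 23.921, ∠ ≈ 87.60°
zero (1 + j956·0.004) = 1 + j3.824 → |·| ≈ 3.9526, ∠ ≈ 75.34°
pole (1 + j956·0.2) = 1 + j191.2 → |·| ≈ 191.2, ∠ ≈ 89.70°
pole (1 + j956·0.05) = 1 + j47.8 → |·| ≈ 47.81, ∠ ≈ 88.80°
pole (1 + j956·0.04) = 1 + j38.24 → |·| ≈ 38.253, ∠ ≈ 88.50°
∠L = (87.60° + 75.34°) − (89.70° + 88.80° + 88.50°) = -104.06°

-104.1°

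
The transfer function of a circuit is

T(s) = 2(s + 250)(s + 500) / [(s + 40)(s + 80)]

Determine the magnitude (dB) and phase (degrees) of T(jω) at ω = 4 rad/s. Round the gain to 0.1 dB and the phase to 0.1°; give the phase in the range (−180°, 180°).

37.8 dB, -7.2°

At s = jω = j4:
zero (s+250): 250 + j4 → |·| = √(250²+4²) = √62516 ≈ 250.03, ∠ = arctan(4/250) ≈ 0.92°
zero (s+500): 500 + j4 → |·| = √(500²+4²) = √250016 ≈ 500.02, ∠ = arctan(4/500) ≈ 0.46°
pole (s+40): 40 + j4 → |·| = √(40²+4²) = √1616 ≈ 40.2, ∠ = arctan(4/40) ≈ 5.71°
pole (s+80): 80 + j4 → |·| = √(80²+4²) = √6416 ≈ 80.1, ∠ = arctan(4/80) ≈ 2.86°
|T| = 2 · 1.2502e+05 / 3220 ≈ 77.652
Gain = 20 log₁₀(77.652) ≈ 37.80 dB
∠T = 1.38° − 8.57° = -7.19°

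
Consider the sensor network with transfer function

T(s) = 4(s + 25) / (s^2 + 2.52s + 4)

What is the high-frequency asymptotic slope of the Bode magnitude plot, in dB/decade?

-20 dB/decade

Each pole contributes −20 dB/decade at high frequency; each zero contributes +20 dB/decade.
Net: 1 zero(s) − 2 pole(s) → -20 dB/decade.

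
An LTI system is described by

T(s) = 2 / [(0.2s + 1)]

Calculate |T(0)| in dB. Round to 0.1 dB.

T(0) = 2 · 1 / 1 = 2
20 log₁₀(2) ≈ 6.02 dB

6.0 dB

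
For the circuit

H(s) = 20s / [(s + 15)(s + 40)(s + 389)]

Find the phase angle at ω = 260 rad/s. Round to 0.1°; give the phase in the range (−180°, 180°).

At s = jω = j260:
zero at origin: s = j260 → |·| = 260, ∠ = 90.00°
pole (s+15): 15 + j260 → |·| = √(15²+260²) = √67825 ≈ 260.43, ∠ = arctan(260/15) ≈ 86.70°
pole (s+40): 40 + j260 → |·| = √(40²+260²) = √69200 ≈ 263.06, ∠ = arctan(260/40) ≈ 81.25°
pole (s+389): 389 + j260 → |·| = √(389²+260²) = √218921 ≈ 467.89, ∠ = arctan(260/389) ≈ 33.76°
∠H = 90.00° − 201.71° = -111.71°

-111.7°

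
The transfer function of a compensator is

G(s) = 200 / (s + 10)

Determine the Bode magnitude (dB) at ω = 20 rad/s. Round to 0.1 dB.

Substitute s = j20:
Numerator: 200 = 200 + j0
Denominator: (j20) + 10 = 10 + j20
|N| = √(200² + 0²) ≈ 200, ∠N ≈ 0.00°
|D| = √(10² + 20²) ≈ 22.361, ∠D ≈ 63.43°
|G| = 200 / 22.361 ≈ 8.9441
Gain = 20 log₁₀(8.9441) ≈ 19.03 dB

19.0 dB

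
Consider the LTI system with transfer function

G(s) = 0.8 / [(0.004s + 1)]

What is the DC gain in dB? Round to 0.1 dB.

G(0) = 0.8 · 1 / 1 = 0.8
20 log₁₀(0.8) ≈ -1.94 dB

-1.9 dB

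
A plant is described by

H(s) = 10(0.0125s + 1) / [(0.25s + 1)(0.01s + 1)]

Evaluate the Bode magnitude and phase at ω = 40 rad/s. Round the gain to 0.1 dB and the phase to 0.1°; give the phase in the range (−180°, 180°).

At ω = 40 rad/s:
zero (1 + j40·0.0125) = 1 + j0.5 → |·| ≈ 1.118, ∠ ≈ 26.57°
pole (1 + j40·0.25) = 1 + j10 → |·| ≈ 10.05, ∠ ≈ 84.29°
pole (1 + j40·0.01) = 1 + j0.4 → |·| ≈ 1.077, ∠ ≈ 21.80°
|H| = 10 · 1.118 / (10.05 · 1.077) ≈ 1.0329
Gain = 20 log₁₀(1.0329) ≈ 0.28 dB
∠H = (26.57°) − (84.29° + 21.80°) = -79.52°

0.3 dB, -79.5°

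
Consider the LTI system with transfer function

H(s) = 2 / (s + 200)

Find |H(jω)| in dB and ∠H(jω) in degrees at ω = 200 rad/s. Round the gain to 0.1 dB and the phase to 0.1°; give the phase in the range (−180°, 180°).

Substitute s = j200:
Numerator: 2 = 2 + j0
Denominator: (j200) + 200 = 200 + j200
|N| = √(2² + 0²) ≈ 2, ∠N ≈ 0.00°
|D| = √(200² + 200²) ≈ 282.84, ∠D ≈ 45.00°
|H| = 2 / 282.84 ≈ 0.0070711
Gain = 20 log₁₀(0.0070711) ≈ -43.01 dB
∠H = 0.00° − 45.00° = -45.00°

-43.0 dB, -45.0°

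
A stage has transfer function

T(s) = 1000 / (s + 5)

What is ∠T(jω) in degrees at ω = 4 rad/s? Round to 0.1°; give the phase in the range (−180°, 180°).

At s = jω = j4:
pole (s+5): 5 + j4 → |·| = √(5²+4²) = √41 ≈ 6.4031, ∠ = arctan(4/5) ≈ 38.66°
∠T = 0.00° − 38.66° = -38.66°

-38.7°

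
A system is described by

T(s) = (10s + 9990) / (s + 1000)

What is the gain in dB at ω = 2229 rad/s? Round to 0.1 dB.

Substitute s = j2229:
Numerator: 10(j2229) + 9990 = 9990 + j22290
Denominator: (j2229) + 1000 = 1000 + j2229
|N| = √(9990² + 22290²) ≈ 24426, ∠N ≈ 65.86°
|D| = √(1000² + 2229²) ≈ 2443, ∠D ≈ 65.84°
|T| = 24426 / 2443 ≈ 9.9984
Gain = 20 log₁₀(9.9984) ≈ 20.00 dB

20.0 dB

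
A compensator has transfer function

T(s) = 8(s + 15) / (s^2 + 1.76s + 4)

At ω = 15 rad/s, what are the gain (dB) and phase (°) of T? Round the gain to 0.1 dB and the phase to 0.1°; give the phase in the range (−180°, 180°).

-2.4 dB, -128.2°

At s = jω = j15:
zero (s+15): 15 + j15 → |·| = √(15²+15²) = √450 ≈ 21.213, ∠ = arctan(15/15) ≈ 45.00°
quadratic: (j15)² + 1.76·j15 + 4 = -221 + j26.4 → |·| ≈ 222.57, ∠ ≈ 173.19°
|T| = 8 · 21.213 / 222.57 ≈ 0.76247
Gain = 20 log₁₀(0.76247) ≈ -2.36 dB
∠T = 45.00° − 173.19° = -128.19°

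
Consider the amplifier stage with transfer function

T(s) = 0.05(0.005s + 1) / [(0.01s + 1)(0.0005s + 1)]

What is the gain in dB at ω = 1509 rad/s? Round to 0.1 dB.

-33.9 dB

At ω = 1509 rad/s:
zero (1 + j1509·0.005) = 1 + j7.545 → |·| ≈ 7.611, ∠ ≈ 82.45°
pole (1 + j1509·0.01) = 1 + j15.09 → |·| ≈ 15.123, ∠ ≈ 86.21°
pole (1 + j1509·0.0005) = 1 + j0.7545 → |·| ≈ 1.2527, ∠ ≈ 37.03°
|T| = 0.05 · 7.611 / (15.123 · 1.2527) ≈ 0.020088
Gain = 20 log₁₀(0.020088) ≈ -33.94 dB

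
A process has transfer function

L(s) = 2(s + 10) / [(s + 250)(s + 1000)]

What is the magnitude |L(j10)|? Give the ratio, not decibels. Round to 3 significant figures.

At s = jω = j10:
zero (s+10): 10 + j10 → |·| = √(10²+10²) = √200 ≈ 14.142, ∠ = arctan(10/10) ≈ 45.00°
pole (s+250): 250 + j10 → |·| = √(250²+10²) = √62600 ≈ 250.2, ∠ = arctan(10/250) ≈ 2.29°
pole (s+1000): 1000 + j10 → |·| = √(1000²+10²) = √1000100 ≈ 1000, ∠ = arctan(10/1000) ≈ 0.57°
|L| = 2 · 14.142 / 2.502e+05 ≈ 0.00011305

0.000113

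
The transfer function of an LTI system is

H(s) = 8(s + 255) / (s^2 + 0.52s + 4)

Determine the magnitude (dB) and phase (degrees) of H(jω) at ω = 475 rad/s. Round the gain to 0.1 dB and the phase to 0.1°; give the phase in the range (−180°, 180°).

-34.4 dB, -118.2°

At s = jω = j475:
zero (s+255): 255 + j475 → |·| = √(255²+475²) = √290650 ≈ 539.12, ∠ = arctan(475/255) ≈ 61.77°
quadratic: (j475)² + 0.52·j475 + 4 = -225621 + j247 → |·| ≈ 2.2562e+05, ∠ ≈ 179.94°
|H| = 8 · 539.12 / 2.2562e+05 ≈ 0.019116
Gain = 20 log₁₀(0.019116) ≈ -34.37 dB
∠H = 61.77° − 179.94° = -118.17°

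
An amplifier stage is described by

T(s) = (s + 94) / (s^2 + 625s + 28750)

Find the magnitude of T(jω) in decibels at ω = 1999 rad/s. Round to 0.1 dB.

Substitute s = j1999:
Numerator: (j1999) + 94 = 94 + j1999
Denominator: (j1999)^2 + 625(j1999) + 28750 = -3967251 + j1249375
|N| = √(94² + 1999²) ≈ 2001.2, ∠N ≈ 87.31°
|D| = √(3967251² + 1249375²) ≈ 4.1593e+06, ∠D ≈ 162.52°
|T| = 2001.2 / 4.1593e+06 ≈ 0.00048114
Gain = 20 log₁₀(0.00048114) ≈ -66.35 dB

-66.4 dB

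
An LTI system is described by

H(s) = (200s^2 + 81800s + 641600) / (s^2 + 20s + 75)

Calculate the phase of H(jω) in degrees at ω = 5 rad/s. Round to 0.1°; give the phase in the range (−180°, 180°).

-30.7°

Substitute s = j5:
Numerator: 200(j5)^2 + 81800(j5) + 641600 = 636600 + j409000
Denominator: (j5)^2 + 20(j5) + 75 = 50 + j100
|N| = √(636600² + 409000²) ≈ 7.5666e+05, ∠N ≈ 32.72°
|D| = √(50² + 100²) ≈ 111.8, ∠D ≈ 63.43°
∠H = 32.72° − 63.43° = -30.71°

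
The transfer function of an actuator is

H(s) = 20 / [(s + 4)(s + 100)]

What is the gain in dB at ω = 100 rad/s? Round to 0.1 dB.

-57.0 dB

At s = jω = j100:
pole (s+4): 4 + j100 → |·| = √(4²+100²) = √10016 ≈ 100.08, ∠ = arctan(100/4) ≈ 87.71°
pole (s+100): 100 + j100 → |·| = √(100²+100²) = √20000 ≈ 141.42, ∠ = arctan(100/100) ≈ 45.00°
|H| = 20 / 14153 ≈ 0.0014131
Gain = 20 log₁₀(0.0014131) ≈ -57.00 dB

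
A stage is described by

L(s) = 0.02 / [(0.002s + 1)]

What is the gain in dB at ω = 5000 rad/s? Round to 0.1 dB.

-54.0 dB

At ω = 5000 rad/s:
pole (1 + j5000·0.002) = 1 + j10 → |·| ≈ 10.05, ∠ ≈ 84.29°
|L| = 0.02 · 1 / (10.05) ≈ 0.00199
Gain = 20 log₁₀(0.00199) ≈ -54.02 dB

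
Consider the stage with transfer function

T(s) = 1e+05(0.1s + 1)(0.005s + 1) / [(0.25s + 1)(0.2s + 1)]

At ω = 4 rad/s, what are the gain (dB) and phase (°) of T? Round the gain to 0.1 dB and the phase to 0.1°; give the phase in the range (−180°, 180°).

95.5 dB, -60.7°

At ω = 4 rad/s:
zero (1 + j4·0.1) = 1 + j0.4 → |·| ≈ 1.077, ∠ ≈ 21.80°
zero (1 + j4·0.005) = 1 + j0.02 → |·| ≈ 1.0002, ∠ ≈ 1.15°
pole (1 + j4·0.25) = 1 + j1 → |·| ≈ 1.4142, ∠ ≈ 45.00°
pole (1 + j4·0.2) = 1 + j0.8 → |·| ≈ 1.2806, ∠ ≈ 38.66°
|T| = 1e+05 · 1.077 · 1.0002 / (1.4142 · 1.2806) ≈ 59481
Gain = 20 log₁₀(59481) ≈ 95.49 dB
∠T = (21.80° + 1.15°) − (45.00° + 38.66°) = -60.71°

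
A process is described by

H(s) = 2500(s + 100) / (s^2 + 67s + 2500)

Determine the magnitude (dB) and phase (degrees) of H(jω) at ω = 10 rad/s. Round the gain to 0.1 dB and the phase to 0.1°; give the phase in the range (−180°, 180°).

At s = jω = j10:
zero (s+100): 100 + j10 → |·| = √(100²+10²) = √10100 ≈ 100.5, ∠ = arctan(10/100) ≈ 5.71°
quadratic: (j10)² + 67·j10 + 2500 = 2400 + j670 → |·| ≈ 2491.8, ∠ ≈ 15.60°
|H| = 2500 · 100.5 / 2491.8 ≈ 100.83
Gain = 20 log₁₀(100.83) ≈ 40.07 dB
∠H = 5.71° − 15.60° = -9.89°

40.1 dB, -9.9°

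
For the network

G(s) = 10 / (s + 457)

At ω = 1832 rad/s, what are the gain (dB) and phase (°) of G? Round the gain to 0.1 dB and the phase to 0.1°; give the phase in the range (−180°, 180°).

-45.5 dB, -76.0°

Substitute s = j1832:
Numerator: 10 = 10 + j0
Denominator: (j1832) + 457 = 457 + j1832
|N| = √(10² + 0²) ≈ 10, ∠N ≈ 0.00°
|D| = √(457² + 1832²) ≈ 1888.1, ∠D ≈ 75.99°
|G| = 10 / 1888.1 ≈ 0.0052963
Gain = 20 log₁₀(0.0052963) ≈ -45.52 dB
∠G = 0.00° − 75.99° = -75.99°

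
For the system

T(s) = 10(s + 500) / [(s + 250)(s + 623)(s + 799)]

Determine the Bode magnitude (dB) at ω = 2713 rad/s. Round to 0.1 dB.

At s = jω = j2713:
zero (s+500): 500 + j2713 → |·| = √(500²+2713²) = √7610369 ≈ 2758.7, ∠ = arctan(2713/500) ≈ 79.56°
pole (s+250): 250 + j2713 → |·| = √(250²+2713²) = √7422869 ≈ 2724.5, ∠ = arctan(2713/250) ≈ 84.74°
pole (s+623): 623 + j2713 → |·| = √(623²+2713²) = √7748498 ≈ 2783.6, ∠ = arctan(2713/623) ≈ 77.07°
pole (s+799): 799 + j2713 → |·| = √(799²+2713²) = √7998770 ≈ 2828.2, ∠ = arctan(2713/799) ≈ 73.59°
|T| = 10 · 2758.7 / 2.1449e+10 ≈ 1.2862e-06
Gain = 20 log₁₀(1.2862e-06) ≈ -117.81 dB

-117.8 dB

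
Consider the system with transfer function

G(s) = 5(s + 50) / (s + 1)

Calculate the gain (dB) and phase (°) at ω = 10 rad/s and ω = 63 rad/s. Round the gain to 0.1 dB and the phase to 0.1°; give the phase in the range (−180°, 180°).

ω = 10: 28.1 dB, -73.0°; ω = 63: 16.1 dB, -37.5°

At s = jω = j10:
zero (s+50): 50 + j10 → |·| = √(50²+10²) = √2600 ≈ 50.99, ∠ = arctan(10/50) ≈ 11.31°
pole (s+1): 1 + j10 → |·| = √(1²+10²) = √101 ≈ 10.05, ∠ = arctan(10/1) ≈ 84.29°
|G| = 5 · 50.99 / 10.05 ≈ 25.368
Gain = 20 log₁₀(25.368) ≈ 28.09 dB
∠G = 11.31° − 84.29° = -72.98°

At s = jω = j63:
zero (s+50): 50 + j63 → |·| = √(50²+63²) = √6469 ≈ 80.43, ∠ = arctan(63/50) ≈ 51.56°
pole (s+1): 1 + j63 → |·| = √(1²+63²) = √3970 ≈ 63.008, ∠ = arctan(63/1) ≈ 89.09°
|G| = 5 · 80.43 / 63.008 ≈ 6.3825
Gain = 20 log₁₀(6.3825) ≈ 16.10 dB
∠G = 51.56° − 89.09° = -37.53°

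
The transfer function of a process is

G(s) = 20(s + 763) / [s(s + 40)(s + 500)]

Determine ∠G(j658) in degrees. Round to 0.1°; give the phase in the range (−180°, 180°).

At s = jω = j658:
zero (s+763): 763 + j658 → |·| = √(763²+658²) = √1015133 ≈ 1007.5, ∠ = arctan(658/763) ≈ 40.77°
pole (s+40): 40 + j658 → |·| = √(40²+658²) = √434564 ≈ 659.21, ∠ = arctan(658/40) ≈ 86.52°
pole (s+500): 500 + j658 → |·| = √(500²+658²) = √682964 ≈ 826.42, ∠ = arctan(658/500) ≈ 52.77°
pole at origin: |s| = 658, ∠ = 90.00° (in denominator)
∠G = 40.77° − 229.29° = -188.52° ≡ 171.48° (principal value)

171.5°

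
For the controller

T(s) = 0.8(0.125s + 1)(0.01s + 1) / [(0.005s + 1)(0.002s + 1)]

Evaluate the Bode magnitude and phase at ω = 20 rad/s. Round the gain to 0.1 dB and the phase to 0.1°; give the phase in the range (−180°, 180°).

6.8 dB, 71.5°

At ω = 20 rad/s:
zero (1 + j20·0.125) = 1 + j2.5 → |·| ≈ 2.6926, ∠ ≈ 68.20°
zero (1 + j20·0.01) = 1 + j0.2 → |·| ≈ 1.0198, ∠ ≈ 11.31°
pole (1 + j20·0.005) = 1 + j0.1 → |·| ≈ 1.005, ∠ ≈ 5.71°
pole (1 + j20·0.002) = 1 + j0.04 → |·| ≈ 1.0008, ∠ ≈ 2.29°
|T| = 0.8 · 2.6926 · 1.0198 / (1.005 · 1.0008) ≈ 2.1841
Gain = 20 log₁₀(2.1841) ≈ 6.79 dB
∠T = (68.20° + 11.31°) − (5.71° + 2.29°) = 71.51°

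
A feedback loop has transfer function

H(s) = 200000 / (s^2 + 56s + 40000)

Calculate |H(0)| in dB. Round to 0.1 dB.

H(0) = 200000 / 40000 = 5
20 log₁₀(5) ≈ 13.98 dB

14.0 dB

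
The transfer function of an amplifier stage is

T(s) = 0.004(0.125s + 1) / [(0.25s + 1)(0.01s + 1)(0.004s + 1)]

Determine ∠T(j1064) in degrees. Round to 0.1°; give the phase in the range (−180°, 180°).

-161.6°

At ω = 1064 rad/s:
zero (1 + j1064·0.125) = 1 + j133 → |·| ≈ 133, ∠ ≈ 89.57°
pole (1 + j1064·0.25) = 1 + j266 → |·| ≈ 266, ∠ ≈ 89.78°
pole (1 + j1064·0.01) = 1 + j10.64 → |·| ≈ 10.687, ∠ ≈ 84.63°
pole (1 + j1064·0.004) = 1 + j4.256 → |·| ≈ 4.3719, ∠ ≈ 76.78°
∠T = (89.57°) − (89.78° + 84.63° + 76.78°) = -161.62°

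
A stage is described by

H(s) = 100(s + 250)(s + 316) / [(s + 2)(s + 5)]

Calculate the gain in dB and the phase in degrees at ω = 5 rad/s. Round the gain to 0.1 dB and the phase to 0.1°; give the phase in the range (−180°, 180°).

At s = jω = j5:
zero (s+250): 250 + j5 → |·| = √(250²+5²) = √62525 ≈ 250.05, ∠ = arctan(5/250) ≈ 1.15°
zero (s+316): 316 + j5 → |·| = √(316²+5²) = √99881 ≈ 316.04, ∠ = arctan(5/316) ≈ 0.91°
pole (s+2): 2 + j5 → |·| = √(2²+5²) = √29 ≈ 5.3852, ∠ = arctan(5/2) ≈ 68.20°
pole (s+5): 5 + j5 → |·| = √(5²+5²) = √50 ≈ 7.0711, ∠ = arctan(5/5) ≈ 45.00°
|H| = 100 · 79026 / 38.079 ≈ 2.0753e+05
Gain = 20 log₁₀(2.0753e+05) ≈ 106.34 dB
∠H = 2.06° − 113.20° = -111.14°

106.3 dB, -111.1°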